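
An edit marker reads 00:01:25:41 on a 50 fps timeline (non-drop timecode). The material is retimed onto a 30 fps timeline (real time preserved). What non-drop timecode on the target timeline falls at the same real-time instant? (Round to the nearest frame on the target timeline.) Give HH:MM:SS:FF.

00:01:25:25

Source frame index: (0×3600 + 1×60 + 25) × 50 + 41 = 4291.
Real time: 4291 / (50) = 4291/50 s.
Target frame: (4291/50) × (30) = 12873/5 ≈ 2574.600 → 2575.
At 30 labels/s: frame 2575 → 00:01:25:25.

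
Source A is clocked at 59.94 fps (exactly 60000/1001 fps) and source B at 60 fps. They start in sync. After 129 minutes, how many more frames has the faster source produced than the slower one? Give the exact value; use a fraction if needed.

464400/1001 frames

129 min = 7740 s.
A emits 60000/1001 × 7740 = 464400000/1001 frames; B emits 60 × 7740 = 464400.
Difference = 464400/1001 frames (≈ 463.9361); B is ahead of A.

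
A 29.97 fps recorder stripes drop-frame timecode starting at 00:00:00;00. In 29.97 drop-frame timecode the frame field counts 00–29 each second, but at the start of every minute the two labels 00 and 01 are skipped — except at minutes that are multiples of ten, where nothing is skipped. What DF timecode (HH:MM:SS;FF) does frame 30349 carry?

00:16:52;19

Each 10-minute DF block holds 10 × 60 × 30 − 9 × 2 = 17982 frames. 30349 ÷ 17982 → 1 full block, remainder 12367.
Within the partial block the first minute is 1800 frames and each further minute 1798, so 6 further minute boundaries passed. Total skipped labels = 18 × 1 + 2 × 6 = 30.
Non-drop label index = 30349 + 30 = 30379; at 30 labels/s that is 00:16:52:19, i.e. DF 00:16:52;19.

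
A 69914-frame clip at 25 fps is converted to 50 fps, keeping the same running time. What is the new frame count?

139828 frames

Target frames = source frames × (target rate / source rate) = 69914 × (50)/(25) = 69914 × 2 = 139828.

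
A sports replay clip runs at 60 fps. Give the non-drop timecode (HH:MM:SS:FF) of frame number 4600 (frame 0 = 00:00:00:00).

00:01:16:40

4600 ÷ 60 = 76 full seconds, remainder 40 frames.
76 s = 0 h 1 min 16 s.
Timecode: 00:01:16:40.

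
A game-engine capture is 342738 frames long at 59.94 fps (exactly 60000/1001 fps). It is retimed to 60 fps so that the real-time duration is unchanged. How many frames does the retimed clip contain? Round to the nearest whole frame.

343081 frames

Frames at target rate = 342738 × (60) / (60000/1001) = 171540369/500 ≈ 343080.738.
Nearest whole frame: 343081.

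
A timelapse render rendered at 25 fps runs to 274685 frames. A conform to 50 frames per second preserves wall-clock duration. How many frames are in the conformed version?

Frames at target rate = 274685 × (50) / (25) = 549370.

549370 frames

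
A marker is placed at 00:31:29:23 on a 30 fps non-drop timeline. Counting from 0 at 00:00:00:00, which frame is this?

Total seconds to the label: (0 × 3600 + 31 × 60 + 29) = 1889.
Frame index = 1889 × 30 + 23 = 56693.

frame 56693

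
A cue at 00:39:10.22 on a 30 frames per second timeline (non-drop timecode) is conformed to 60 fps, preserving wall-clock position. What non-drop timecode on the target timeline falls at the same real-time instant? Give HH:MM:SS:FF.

00:39:10:44

Source frame index: (0×3600 + 39×60 + 10) × 30 + 22 = 70522.
Real time: 70522 / (30) = 35261/15 s.
Target frame: (35261/15) × (60) = 141044.
At 60 labels/s: frame 141044 → 00:39:10:44.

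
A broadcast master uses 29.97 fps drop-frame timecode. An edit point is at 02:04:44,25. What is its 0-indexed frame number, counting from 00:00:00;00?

224321

As if non-drop at 30 labels/s: (2 × 3600 + 4 × 60 + 44) × 30 + 25 = 224545.
Minute boundaries passed: 124; those not divisible by 10: 124 − 12 = 112; dropped labels = 2 × 112 = 224.
Actual frame index = 224545 − 224 = 224321.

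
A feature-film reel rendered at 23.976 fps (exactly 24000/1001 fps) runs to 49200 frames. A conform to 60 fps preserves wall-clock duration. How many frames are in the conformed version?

123123 frames

Target frames = source frames × (target rate / source rate) = 49200 × (60)/(24000/1001) = 49200 × 1001/400 = 123123.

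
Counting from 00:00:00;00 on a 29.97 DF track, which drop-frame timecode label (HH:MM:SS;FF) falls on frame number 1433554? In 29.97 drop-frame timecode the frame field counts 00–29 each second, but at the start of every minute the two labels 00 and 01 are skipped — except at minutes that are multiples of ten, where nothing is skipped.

13:17:13;00

Ten DF minutes hold 17982 frames, so frame 1433554 lies in block 79 (frames 1420578–1438559) with 12976 frames into that block.
The block's first minute is 1800 frames and the rest 1798 each; 12976 frames reaches minute 7, so 79 × 18 + 7 × 2 = 1436 labels have been skipped so far.
Adding those back, label number 1433554 + 1436 = 1434990 at 30 labels/s is 47833 s + 0 f = 13 h 17 min 13 s frame 0, i.e. 13:17:13;00.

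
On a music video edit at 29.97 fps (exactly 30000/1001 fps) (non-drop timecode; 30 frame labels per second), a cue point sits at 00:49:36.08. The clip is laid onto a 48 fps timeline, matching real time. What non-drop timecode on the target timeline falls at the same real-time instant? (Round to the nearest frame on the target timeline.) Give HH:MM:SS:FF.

00:49:39:12

Source frame index: (0×3600 + 49×60 + 36) × 30 + 8 = 89288.
Real time: 89288 / (30000/1001) = 11172161/3750 s.
Target frame: (11172161/3750) × (48) = 89377288/625 ≈ 143003.661 → 143004.
At 48 labels/s: frame 143004 → 00:49:39:12.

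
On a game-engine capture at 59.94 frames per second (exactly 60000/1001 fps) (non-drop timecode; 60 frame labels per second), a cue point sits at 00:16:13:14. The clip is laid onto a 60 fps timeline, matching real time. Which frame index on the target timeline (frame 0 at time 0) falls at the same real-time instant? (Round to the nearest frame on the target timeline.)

frame 58452

Source frame index: (0×3600 + 16×60 + 13) × 60 + 14 = 58394.
Real time: 58394 / (60000/1001) = 29226197/30000 s.
Target frame: (29226197/30000) × (60) = 29226197/500 ≈ 58452.394 → 58452.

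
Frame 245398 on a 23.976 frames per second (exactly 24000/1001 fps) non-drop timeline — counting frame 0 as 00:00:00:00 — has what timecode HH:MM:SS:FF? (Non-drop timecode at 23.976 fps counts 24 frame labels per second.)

02:50:24:22

245398 ÷ 24 = 10224 full seconds, remainder 22 frames.
10224 s = 2 h 50 min 24 s.
Timecode: 02:50:24:22.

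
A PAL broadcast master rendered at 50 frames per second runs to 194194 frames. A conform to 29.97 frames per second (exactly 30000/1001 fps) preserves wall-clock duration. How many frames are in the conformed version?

Target frames = source frames × (target rate / source rate) = 194194 × (30000/1001)/(50) = 194194 × 600/1001 = 116400.

116400 frames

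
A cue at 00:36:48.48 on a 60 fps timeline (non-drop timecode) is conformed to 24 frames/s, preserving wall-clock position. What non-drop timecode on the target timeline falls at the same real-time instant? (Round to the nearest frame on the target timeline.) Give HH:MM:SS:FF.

00:36:48:19

Source frame index: (0×3600 + 36×60 + 48) × 60 + 48 = 132528.
Real time: 132528 / (60) = 11044/5 s.
Target frame: (11044/5) × (24) = 265056/5 ≈ 53011.200 → 53011.
At 24 labels/s: frame 53011 → 00:36:48:19.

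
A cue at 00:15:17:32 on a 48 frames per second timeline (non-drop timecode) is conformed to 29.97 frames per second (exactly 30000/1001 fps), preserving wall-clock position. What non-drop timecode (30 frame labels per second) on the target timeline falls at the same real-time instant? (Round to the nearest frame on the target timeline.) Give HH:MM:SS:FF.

Source frame index: (0×3600 + 15×60 + 17) × 48 + 32 = 44048.
Real time: 44048 / (48) = 2753/3 s.
Target frame: (2753/3) × (30000/1001) = 27530000/1001 ≈ 27502.498 → 27502.
At 30 labels/s: frame 27502 → 00:15:16:22.

00:15:16:22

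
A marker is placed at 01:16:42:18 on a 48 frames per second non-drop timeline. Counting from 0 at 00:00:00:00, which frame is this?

220914

Total seconds to the label: (1 × 3600 + 16 × 60 + 42) = 4602.
Frame index = 4602 × 48 + 18 = 220914.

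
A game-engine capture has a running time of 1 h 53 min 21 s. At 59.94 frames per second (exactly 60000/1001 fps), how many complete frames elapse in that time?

407652 frames

1 h 53 min 21 s = 6801 s.
Frames = 6801 × 60000/1001 = 408060000/1001 ≈ 407652.3477.
Complete frames: 407652.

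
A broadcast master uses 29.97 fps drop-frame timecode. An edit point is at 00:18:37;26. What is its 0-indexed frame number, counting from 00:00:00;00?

As if non-drop at 30 labels/s: (0 × 3600 + 18 × 60 + 37) × 30 + 26 = 33536.
Minute boundaries passed: 18; those not divisible by 10: 18 − 1 = 17; dropped labels = 2 × 17 = 34.
Actual frame index = 33536 − 34 = 33502.

33502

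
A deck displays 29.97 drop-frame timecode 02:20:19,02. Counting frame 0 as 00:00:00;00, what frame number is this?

Complete 10-minute blocks: 14, each 17982 frames → 251748.
Remaining 0 whole minutes in the current block: 0 frames.
Within the current minute: 19 × 30 + 2 = 572. Total = 251748 + 0 + 572 = 252320.

252320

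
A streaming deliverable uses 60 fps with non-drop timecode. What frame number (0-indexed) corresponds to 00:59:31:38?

Total seconds to the label: (0 × 3600 + 59 × 60 + 31) = 3571.
Frame index = 3571 × 60 + 38 = 214298.

214298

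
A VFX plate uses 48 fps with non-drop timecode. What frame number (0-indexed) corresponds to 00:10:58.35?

frame 31619

Total seconds to the label: (0 × 3600 + 10 × 60 + 58) = 658.
Frame index = 658 × 48 + 35 = 31619.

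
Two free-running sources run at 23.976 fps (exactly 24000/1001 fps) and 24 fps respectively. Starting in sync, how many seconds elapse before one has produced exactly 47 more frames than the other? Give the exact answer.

The gap grows by |24 − 24000/1001| = 24/1001 frames per second.
Time for a 47-frame gap: 47 ÷ (24/1001) = 47047/24 s.

47047/24 seconds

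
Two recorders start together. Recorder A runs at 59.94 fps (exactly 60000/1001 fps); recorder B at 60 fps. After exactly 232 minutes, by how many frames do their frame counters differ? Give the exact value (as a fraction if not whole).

835200/1001 frames

232 min = 13920 s.
A emits 60000/1001 × 13920 = 835200000/1001 frames; B emits 60 × 13920 = 835200.
Difference = 835200/1001 frames (≈ 834.3656); B is ahead of A.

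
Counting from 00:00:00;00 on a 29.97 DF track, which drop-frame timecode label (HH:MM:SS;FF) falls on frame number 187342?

01:44:11;00

Ten DF minutes hold 17982 frames, so frame 187342 lies in block 10 (frames 179820–197801) with 7522 frames into that block.
The block's first minute is 1800 frames and the rest 1798 each; 7522 frames reaches minute 4, so 10 × 18 + 4 × 2 = 188 labels have been skipped so far.
Adding those back, label number 187342 + 188 = 187530 at 30 labels/s is 6251 s + 0 f = 1 h 44 min 11 s frame 0, i.e. 01:44:11;00.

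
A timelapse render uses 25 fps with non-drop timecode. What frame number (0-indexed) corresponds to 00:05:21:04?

frame 8029

Total seconds to the label: (0 × 3600 + 5 × 60 + 21) = 321.
Frame index = 321 × 25 + 4 = 8029.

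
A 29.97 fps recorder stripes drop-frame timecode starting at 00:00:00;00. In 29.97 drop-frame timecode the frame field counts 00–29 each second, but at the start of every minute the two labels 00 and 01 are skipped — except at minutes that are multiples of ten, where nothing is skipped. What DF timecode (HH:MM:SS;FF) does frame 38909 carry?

Each 10-minute DF block holds 10 × 60 × 30 − 9 × 2 = 17982 frames. 38909 ÷ 17982 → 2 full blocks, remainder 2945.
Within the partial block the first minute is 1800 frames and each further minute 1798, so 1 further minute boundary passed. Total skipped labels = 18 × 2 + 2 × 1 = 38.
Non-drop label index = 38909 + 38 = 38947; at 30 labels/s that is 00:21:38:07, i.e. DF 00:21:38;07.

00:21:38;07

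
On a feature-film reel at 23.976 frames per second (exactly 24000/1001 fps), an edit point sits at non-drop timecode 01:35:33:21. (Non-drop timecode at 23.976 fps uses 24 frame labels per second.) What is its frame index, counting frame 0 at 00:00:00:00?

137613

Total seconds to the label: (1 × 3600 + 35 × 60 + 33) = 5733.
Frame index = 5733 × 24 + 21 = 137613.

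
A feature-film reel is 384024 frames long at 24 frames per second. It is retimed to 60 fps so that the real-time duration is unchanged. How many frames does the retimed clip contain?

960060 frames

Target frames = source frames × (target rate / source rate) = 384024 × (60)/(24) = 384024 × 5/2 = 960060.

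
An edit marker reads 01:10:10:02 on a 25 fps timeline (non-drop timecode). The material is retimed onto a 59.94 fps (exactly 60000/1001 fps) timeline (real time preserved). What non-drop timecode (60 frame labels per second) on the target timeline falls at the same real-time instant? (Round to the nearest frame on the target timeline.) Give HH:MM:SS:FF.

Source frame index: (1×3600 + 10×60 + 10) × 25 + 2 = 105252.
Real time: 105252 / (25) = 105252/25 s.
Target frame: (105252/25) × (60000/1001) = 36086400/143 ≈ 252352.448 → 252352.
At 60 labels/s: frame 252352 → 01:10:05:52.

01:10:05:52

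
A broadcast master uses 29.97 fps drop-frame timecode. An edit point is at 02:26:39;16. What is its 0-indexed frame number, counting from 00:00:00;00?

As if non-drop at 30 labels/s: (2 × 3600 + 26 × 60 + 39) × 30 + 16 = 263986.
Minute boundaries passed: 146; those not divisible by 10: 146 − 14 = 132; dropped labels = 2 × 132 = 264.
Actual frame index = 263986 − 264 = 263722.

263722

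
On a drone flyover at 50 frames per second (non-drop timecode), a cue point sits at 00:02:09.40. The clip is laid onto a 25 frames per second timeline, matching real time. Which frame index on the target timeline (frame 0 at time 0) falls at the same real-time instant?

frame 3245

Source frame index: (0×3600 + 2×60 + 9) × 50 + 40 = 6490.
Real time: 6490 / (50) = 649/5 s.
Target frame: (649/5) × (25) = 3245.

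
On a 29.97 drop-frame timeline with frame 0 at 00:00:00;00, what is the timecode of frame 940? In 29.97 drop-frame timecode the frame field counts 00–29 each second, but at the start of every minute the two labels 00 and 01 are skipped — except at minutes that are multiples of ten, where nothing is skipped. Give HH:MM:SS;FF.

00:00:31;10

Each 10-minute DF block holds 10 × 60 × 30 − 9 × 2 = 17982 frames. 940 ÷ 17982 → 0 full blocks, remainder 940.
Within the partial block the first minute is 1800 frames and each further minute 1798, so 0 further minute boundaries passed. Total skipped labels = 18 × 0 + 2 × 0 = 0.
Non-drop label index = 940 + 0 = 940; at 30 labels/s that is 00:00:31:10, i.e. DF 00:00:31;10.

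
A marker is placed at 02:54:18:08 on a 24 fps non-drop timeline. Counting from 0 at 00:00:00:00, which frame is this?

Total seconds to the label: (2 × 3600 + 54 × 60 + 18) = 10458.
Frame index = 10458 × 24 + 8 = 251000.

frame 251000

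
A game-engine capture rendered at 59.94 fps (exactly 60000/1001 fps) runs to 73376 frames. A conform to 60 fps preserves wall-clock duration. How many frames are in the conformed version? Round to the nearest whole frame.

Frames at target rate = 73376 × (60) / (60000/1001) = 9181172/125 ≈ 73449.376.
Nearest whole frame: 73449.

73449 frames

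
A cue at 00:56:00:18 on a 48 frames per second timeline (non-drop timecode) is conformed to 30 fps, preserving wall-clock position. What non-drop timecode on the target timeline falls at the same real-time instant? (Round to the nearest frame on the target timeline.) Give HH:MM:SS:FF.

00:56:00:11

Source frame index: (0×3600 + 56×60 + 0) × 48 + 18 = 161298.
Real time: 161298 / (48) = 26883/8 s.
Target frame: (26883/8) × (30) = 403245/4 ≈ 100811.250 → 100811.
At 30 labels/s: frame 100811 → 00:56:00:11.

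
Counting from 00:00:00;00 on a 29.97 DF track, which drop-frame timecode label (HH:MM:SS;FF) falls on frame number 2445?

00:01:21;17

Ten DF minutes hold 17982 frames, so frame 2445 lies in block 0 (frames 0–17981) with 2445 frames into that block.
The block's first minute is 1800 frames and the rest 1798 each; 2445 frames reaches minute 1, so 0 × 18 + 1 × 2 = 2 labels have been skipped so far.
Adding those back, label number 2445 + 2 = 2447 at 30 labels/s is 81 s + 17 f = 0 h 1 min 21 s frame 17, i.e. 00:01:21;17.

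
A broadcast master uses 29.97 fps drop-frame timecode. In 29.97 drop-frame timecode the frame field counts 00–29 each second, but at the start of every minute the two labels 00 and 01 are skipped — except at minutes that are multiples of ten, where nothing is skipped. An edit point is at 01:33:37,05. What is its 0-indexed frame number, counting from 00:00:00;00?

Complete 10-minute blocks: 9, each 17982 frames → 161838.
Remaining 3 whole minutes in the current block: 1800 + 2 × 1798 = 5396 frames.
Within the current minute: 37 × 30 + 5 − 2 = 1113 (labels ;00/;01 skipped at this minute). Total = 161838 + 5396 + 1113 = 168347.

168347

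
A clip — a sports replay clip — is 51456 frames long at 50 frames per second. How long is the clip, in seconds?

Running time = 51456 / (50) = 1029.12 s.

1029.12 seconds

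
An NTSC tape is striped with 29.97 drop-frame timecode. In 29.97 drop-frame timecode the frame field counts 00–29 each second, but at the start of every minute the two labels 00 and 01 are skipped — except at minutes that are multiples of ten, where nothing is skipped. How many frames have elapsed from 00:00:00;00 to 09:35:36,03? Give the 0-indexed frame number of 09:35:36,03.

Complete 10-minute blocks: 57, each 17982 frames → 1024974.
Remaining 5 whole minutes in the current block: 1800 + 4 × 1798 = 8992 frames.
Within the current minute: 36 × 30 + 3 − 2 = 1081 (labels ;00/;01 skipped at this minute). Total = 1024974 + 8992 + 1081 = 1035047.

1035047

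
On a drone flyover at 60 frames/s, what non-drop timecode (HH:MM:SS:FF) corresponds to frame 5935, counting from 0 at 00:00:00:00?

5935 ÷ 60 = 98 full seconds, remainder 55 frames.
98 s = 0 h 1 min 38 s.
Timecode: 00:01:38:55.

00:01:38:55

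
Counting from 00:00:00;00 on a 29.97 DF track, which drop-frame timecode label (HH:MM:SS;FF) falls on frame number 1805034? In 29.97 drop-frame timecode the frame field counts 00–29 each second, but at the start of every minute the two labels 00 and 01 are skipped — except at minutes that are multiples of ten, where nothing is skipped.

Ten DF minutes hold 17982 frames, so frame 1805034 lies in block 100 (frames 1798200–1816181) with 6834 frames into that block.
The block's first minute is 1800 frames and the rest 1798 each; 6834 frames reaches minute 3, so 100 × 18 + 3 × 2 = 1806 labels have been skipped so far.
Adding those back, label number 1805034 + 1806 = 1806840 at 30 labels/s is 60228 s + 0 f = 16 h 43 min 48 s frame 0, i.e. 16:43:48;00.

16:43:48;00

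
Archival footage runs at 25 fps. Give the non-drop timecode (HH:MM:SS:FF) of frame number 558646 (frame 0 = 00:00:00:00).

06:12:25:21

558646 ÷ 25 = 22345 full seconds, remainder 21 frames.
22345 s = 6 h 12 min 25 s.
Timecode: 06:12:25:21.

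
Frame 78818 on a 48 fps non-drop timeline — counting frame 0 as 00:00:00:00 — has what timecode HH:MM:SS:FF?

00:27:22:02

78818 ÷ 48 = 1642 full seconds, remainder 2 frames.
1642 s = 0 h 27 min 22 s.
Timecode: 00:27:22:02.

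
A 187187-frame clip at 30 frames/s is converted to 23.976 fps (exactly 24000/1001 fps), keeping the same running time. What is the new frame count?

149600 frames

Target frames = source frames × (target rate / source rate) = 187187 × (24000/1001)/(30) = 187187 × 800/1001 = 149600.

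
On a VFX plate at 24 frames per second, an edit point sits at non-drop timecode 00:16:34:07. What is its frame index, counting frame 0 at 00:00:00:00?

Total seconds to the label: (0 × 3600 + 16 × 60 + 34) = 994.
Frame index = 994 × 24 + 7 = 23863.

frame 23863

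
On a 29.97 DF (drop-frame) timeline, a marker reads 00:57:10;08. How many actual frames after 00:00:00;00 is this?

102804

As if non-drop at 30 labels/s: (0 × 3600 + 57 × 60 + 10) × 30 + 8 = 102908.
Minute boundaries passed: 57; those not divisible by 10: 57 − 5 = 52; dropped labels = 2 × 52 = 104.
Actual frame index = 102908 − 104 = 102804.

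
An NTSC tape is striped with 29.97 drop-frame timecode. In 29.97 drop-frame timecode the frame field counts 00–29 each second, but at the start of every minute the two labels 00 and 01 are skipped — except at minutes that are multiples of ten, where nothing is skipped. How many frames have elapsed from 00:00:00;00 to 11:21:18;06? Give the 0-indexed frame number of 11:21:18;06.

1225120

Complete 10-minute blocks: 68, each 17982 frames → 1222776.
Remaining 1 whole minute in the current block: 1800 + 0 × 1798 = 1800 frames.
Within the current minute: 18 × 30 + 6 − 2 = 544 (labels ;00/;01 skipped at this minute). Total = 1222776 + 1800 + 544 = 1225120.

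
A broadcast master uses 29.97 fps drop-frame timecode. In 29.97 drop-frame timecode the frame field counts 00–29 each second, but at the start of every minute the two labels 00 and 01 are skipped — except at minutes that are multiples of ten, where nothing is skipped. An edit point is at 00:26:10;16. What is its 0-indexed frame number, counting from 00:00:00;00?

As if non-drop at 30 labels/s: (0 × 3600 + 26 × 60 + 10) × 30 + 16 = 47116.
Minute boundaries passed: 26; those not divisible by 10: 26 − 2 = 24; dropped labels = 2 × 24 = 48.
Actual frame index = 47116 − 48 = 47068.

47068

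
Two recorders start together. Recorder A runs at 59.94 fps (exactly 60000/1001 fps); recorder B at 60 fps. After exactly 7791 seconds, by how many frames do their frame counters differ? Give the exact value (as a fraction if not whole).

A emits 60000/1001 × 7791 = 66780000/143 frames; B emits 60 × 7791 = 467460.
Difference = 66780/143 frames (≈ 466.9930); B is ahead of A.

66780/143 frames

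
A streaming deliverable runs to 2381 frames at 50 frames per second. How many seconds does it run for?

47.62 seconds

Running time = 2381 / (50) = 47.62 s.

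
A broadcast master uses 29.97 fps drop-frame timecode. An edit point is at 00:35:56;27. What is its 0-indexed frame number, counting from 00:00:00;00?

64643

Complete 10-minute blocks: 3, each 17982 frames → 53946.
Remaining 5 whole minutes in the current block: 1800 + 4 × 1798 = 8992 frames.
Within the current minute: 56 × 30 + 27 − 2 = 1705 (labels ;00/;01 skipped at this minute). Total = 53946 + 8992 + 1705 = 64643.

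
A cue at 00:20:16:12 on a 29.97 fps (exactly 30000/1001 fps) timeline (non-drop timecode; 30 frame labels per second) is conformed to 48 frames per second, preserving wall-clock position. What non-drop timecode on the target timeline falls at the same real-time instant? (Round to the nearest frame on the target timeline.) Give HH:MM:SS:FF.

00:20:17:30

Source frame index: (0×3600 + 20×60 + 16) × 30 + 12 = 36492.
Real time: 36492 / (30000/1001) = 3044041/2500 s.
Target frame: (3044041/2500) × (48) = 36528492/625 ≈ 58445.587 → 58446.
At 48 labels/s: frame 58446 → 00:20:17:30.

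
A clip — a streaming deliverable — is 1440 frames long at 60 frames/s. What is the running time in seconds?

Running time = 1440 / (60) = 24 s.

24 seconds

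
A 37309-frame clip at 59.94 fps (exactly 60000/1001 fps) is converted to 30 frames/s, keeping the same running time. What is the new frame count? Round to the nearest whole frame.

18673 frames

Frames at target rate = 37309 × (30) / (60000/1001) = 37346309/2000 ≈ 18673.155.
Nearest whole frame: 18673.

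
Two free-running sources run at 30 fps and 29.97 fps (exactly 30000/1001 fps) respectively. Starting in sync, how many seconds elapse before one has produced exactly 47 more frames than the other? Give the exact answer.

47047/30 seconds

The gap grows by |30000/1001 − 30| = 30/1001 frames per second.
Time for a 47-frame gap: 47 ÷ (30/1001) = 47047/30 s.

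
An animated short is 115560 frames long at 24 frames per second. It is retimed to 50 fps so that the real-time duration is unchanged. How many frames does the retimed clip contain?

Target frames = source frames × (target rate / source rate) = 115560 × (50)/(24) = 115560 × 25/12 = 240750.

240750 frames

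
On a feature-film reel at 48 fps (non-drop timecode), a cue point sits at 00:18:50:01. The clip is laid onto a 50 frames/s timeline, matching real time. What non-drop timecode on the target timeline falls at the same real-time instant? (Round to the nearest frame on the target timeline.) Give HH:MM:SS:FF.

Source frame index: (0×3600 + 18×60 + 50) × 48 + 1 = 54241.
Real time: 54241 / (48) = 54241/48 s.
Target frame: (54241/48) × (50) = 1356025/24 ≈ 56501.042 → 56501.
At 50 labels/s: frame 56501 → 00:18:50:01.

00:18:50:01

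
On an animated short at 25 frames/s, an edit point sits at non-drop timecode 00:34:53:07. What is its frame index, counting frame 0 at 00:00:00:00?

Total seconds to the label: (0 × 3600 + 34 × 60 + 53) = 2093.
Frame index = 2093 × 25 + 7 = 52332.

frame 52332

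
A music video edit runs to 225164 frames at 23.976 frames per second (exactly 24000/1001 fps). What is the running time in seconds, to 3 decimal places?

9391.215 seconds

Running time = 225164 × 1001/24000 = 56347291/6000 s ≈ 9391.215 s.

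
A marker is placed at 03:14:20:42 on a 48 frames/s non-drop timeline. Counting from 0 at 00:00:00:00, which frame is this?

559722

Total seconds to the label: (3 × 3600 + 14 × 60 + 20) = 11660.
Frame index = 11660 × 48 + 42 = 559722.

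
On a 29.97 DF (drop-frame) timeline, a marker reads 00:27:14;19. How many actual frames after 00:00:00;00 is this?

48989

As if non-drop at 30 labels/s: (0 × 3600 + 27 × 60 + 14) × 30 + 19 = 49039.
Minute boundaries passed: 27; those not divisible by 10: 27 − 2 = 25; dropped labels = 2 × 25 = 50.
Actual frame index = 49039 − 50 = 48989.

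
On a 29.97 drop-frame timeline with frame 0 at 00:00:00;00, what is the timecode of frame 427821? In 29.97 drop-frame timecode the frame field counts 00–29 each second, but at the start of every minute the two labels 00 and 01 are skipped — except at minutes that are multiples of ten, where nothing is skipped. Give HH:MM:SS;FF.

Each 10-minute DF block holds 10 × 60 × 30 − 9 × 2 = 17982 frames. 427821 ÷ 17982 → 23 full blocks, remainder 14235.
Within the partial block the first minute is 1800 frames and each further minute 1798, so 7 further minute boundaries passed. Total skipped labels = 18 × 23 + 2 × 7 = 428.
Non-drop label index = 427821 + 428 = 428249; at 30 labels/s that is 03:57:54:29, i.e. DF 03:57:54;29.

03:57:54;29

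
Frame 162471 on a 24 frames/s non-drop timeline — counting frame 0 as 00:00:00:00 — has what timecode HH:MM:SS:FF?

162471 ÷ 24 = 6769 full seconds, remainder 15 frames.
6769 s = 1 h 52 min 49 s.
Timecode: 01:52:49:15.

01:52:49:15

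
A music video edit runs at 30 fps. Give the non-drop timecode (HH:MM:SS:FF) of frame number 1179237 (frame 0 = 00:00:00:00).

1179237 ÷ 30 = 39307 full seconds, remainder 27 frames.
39307 s = 10 h 55 min 7 s.
Timecode: 10:55:07:27.

10:55:07:27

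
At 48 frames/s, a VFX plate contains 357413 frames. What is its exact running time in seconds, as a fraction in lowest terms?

357413/48 seconds

Running time = 357413 ÷ (48) = 357413 × 1/48 = 357413/48 s.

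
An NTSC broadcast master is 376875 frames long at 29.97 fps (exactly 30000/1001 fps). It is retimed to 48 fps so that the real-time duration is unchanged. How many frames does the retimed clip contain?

Target frames = source frames × (target rate / source rate) = 376875 × (48)/(30000/1001) = 376875 × 1001/625 = 603603.

603603 frames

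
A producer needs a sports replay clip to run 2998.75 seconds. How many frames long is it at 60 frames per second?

179925 frames

Frames = 2998.75 × 60 = 179925.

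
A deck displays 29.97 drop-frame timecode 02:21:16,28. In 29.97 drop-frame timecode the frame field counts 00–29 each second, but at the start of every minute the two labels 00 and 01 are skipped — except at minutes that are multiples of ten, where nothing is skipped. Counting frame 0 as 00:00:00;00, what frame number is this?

Complete 10-minute blocks: 14, each 17982 frames → 251748.
Remaining 1 whole minute in the current block: 1800 + 0 × 1798 = 1800 frames.
Within the current minute: 16 × 30 + 28 − 2 = 506 (labels ;00/;01 skipped at this minute). Total = 251748 + 1800 + 506 = 254054.

254054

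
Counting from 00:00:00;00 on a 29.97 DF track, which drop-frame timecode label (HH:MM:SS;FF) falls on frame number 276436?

02:33:43;22

Each 10-minute DF block holds 10 × 60 × 30 − 9 × 2 = 17982 frames. 276436 ÷ 17982 → 15 full blocks, remainder 6706.
Within the partial block the first minute is 1800 frames and each further minute 1798, so 3 further minute boundaries passed. Total skipped labels = 18 × 15 + 2 × 3 = 276.
Non-drop label index = 276436 + 276 = 276712; at 30 labels/s that is 02:33:43:22, i.e. DF 02:33:43;22.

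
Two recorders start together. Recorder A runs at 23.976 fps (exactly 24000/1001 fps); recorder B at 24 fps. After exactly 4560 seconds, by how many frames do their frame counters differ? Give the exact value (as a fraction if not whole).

A emits 24000/1001 × 4560 = 109440000/1001 frames; B emits 24 × 4560 = 109440.
Difference = 109440/1001 frames (≈ 109.3307); B is ahead of A.

109440/1001 frames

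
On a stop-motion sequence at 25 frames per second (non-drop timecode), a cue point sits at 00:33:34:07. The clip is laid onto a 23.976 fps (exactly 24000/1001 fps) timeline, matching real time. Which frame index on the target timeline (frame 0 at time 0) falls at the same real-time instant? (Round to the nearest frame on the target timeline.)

Source frame index: (0×3600 + 33×60 + 34) × 25 + 7 = 50357.
Real time: 50357 / (25) = 50357/25 s.
Target frame: (50357/25) × (24000/1001) = 48342720/1001 ≈ 48294.426 → 48294.

frame 48294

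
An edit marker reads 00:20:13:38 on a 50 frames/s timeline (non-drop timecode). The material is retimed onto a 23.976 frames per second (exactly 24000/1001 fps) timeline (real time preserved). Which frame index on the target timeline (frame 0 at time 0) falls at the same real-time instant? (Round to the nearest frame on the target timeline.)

frame 29101

Source frame index: (0×3600 + 20×60 + 13) × 50 + 38 = 60688.
Real time: 60688 / (50) = 30344/25 s.
Target frame: (30344/25) × (24000/1001) = 29130240/1001 ≈ 29101.139 → 29101.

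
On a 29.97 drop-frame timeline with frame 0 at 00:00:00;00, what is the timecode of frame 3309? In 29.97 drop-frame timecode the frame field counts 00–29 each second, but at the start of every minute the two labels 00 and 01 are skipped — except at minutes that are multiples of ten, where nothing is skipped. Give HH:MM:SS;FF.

Each 10-minute DF block holds 10 × 60 × 30 − 9 × 2 = 17982 frames. 3309 ÷ 17982 → 0 full blocks, remainder 3309.
Within the partial block the first minute is 1800 frames and each further minute 1798, so 1 further minute boundary passed. Total skipped labels = 18 × 0 + 2 × 1 = 2.
Non-drop label index = 3309 + 2 = 3311; at 30 labels/s that is 00:01:50:11, i.e. DF 00:01:50;11.

00:01:50;11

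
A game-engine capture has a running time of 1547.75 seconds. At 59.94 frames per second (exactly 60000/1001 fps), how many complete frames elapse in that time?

92772 frames

Frames = 1547.75 × 60000/1001 = 92865000/1001 ≈ 92772.2278.
Complete frames: 92772.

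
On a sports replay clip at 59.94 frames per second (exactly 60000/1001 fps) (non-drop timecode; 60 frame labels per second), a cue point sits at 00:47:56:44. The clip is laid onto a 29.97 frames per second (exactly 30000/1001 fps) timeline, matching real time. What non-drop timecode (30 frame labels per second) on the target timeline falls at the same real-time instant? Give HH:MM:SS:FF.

Source frame index: (0×3600 + 47×60 + 56) × 60 + 44 = 172604.
Real time: 172604 / (60000/1001) = 43194151/15000 s.
Target frame: (43194151/15000) × (30000/1001) = 86302.
At 30 labels/s: frame 86302 → 00:47:56:22.

00:47:56:22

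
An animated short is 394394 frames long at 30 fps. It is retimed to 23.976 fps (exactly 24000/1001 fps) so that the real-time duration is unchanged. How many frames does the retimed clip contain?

315200 frames

Target frames = source frames × (target rate / source rate) = 394394 × (24000/1001)/(30) = 394394 × 800/1001 = 315200.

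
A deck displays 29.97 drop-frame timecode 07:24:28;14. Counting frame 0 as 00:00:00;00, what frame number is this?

Complete 10-minute blocks: 44, each 17982 frames → 791208.
Remaining 4 whole minutes in the current block: 1800 + 3 × 1798 = 7194 frames.
Within the current minute: 28 × 30 + 14 − 2 = 852 (labels ;00/;01 skipped at this minute). Total = 791208 + 7194 + 852 = 799254.

799254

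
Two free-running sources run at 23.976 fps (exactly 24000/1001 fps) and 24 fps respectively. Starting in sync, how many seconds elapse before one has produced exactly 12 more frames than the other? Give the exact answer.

The gap grows by |24 − 24000/1001| = 24/1001 frames per second.
Time for a 12-frame gap: 12 ÷ (24/1001) = 500.5 s.

500.5 seconds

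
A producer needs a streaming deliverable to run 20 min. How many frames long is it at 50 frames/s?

20 min = 1200 s.
Frames = 1200 × 50 = 60000.

60000 frames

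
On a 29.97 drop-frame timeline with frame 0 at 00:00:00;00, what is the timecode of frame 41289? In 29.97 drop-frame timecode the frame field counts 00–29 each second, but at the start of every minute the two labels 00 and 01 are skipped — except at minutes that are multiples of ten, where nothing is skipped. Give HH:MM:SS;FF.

Ten DF minutes hold 17982 frames, so frame 41289 lies in block 2 (frames 35964–53945) with 5325 frames into that block.
The block's first minute is 1800 frames and the rest 1798 each; 5325 frames reaches minute 2, so 2 × 18 + 2 × 2 = 40 labels have been skipped so far.
Adding those back, label number 41289 + 40 = 41329 at 30 labels/s is 1377 s + 19 f = 0 h 22 min 57 s frame 19, i.e. 00:22:57;19.

00:22:57;19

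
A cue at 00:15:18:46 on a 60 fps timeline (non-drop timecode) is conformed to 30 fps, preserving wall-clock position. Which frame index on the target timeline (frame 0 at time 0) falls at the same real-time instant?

Source frame index: (0×3600 + 15×60 + 18) × 60 + 46 = 55126.
Real time: 55126 / (60) = 27563/30 s.
Target frame: (27563/30) × (30) = 27563.

frame 27563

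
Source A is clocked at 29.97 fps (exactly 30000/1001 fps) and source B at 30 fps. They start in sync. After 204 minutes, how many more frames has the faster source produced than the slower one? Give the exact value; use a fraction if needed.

367200/1001 frames

204 min = 12240 s.
A emits 30000/1001 × 12240 = 367200000/1001 frames; B emits 30 × 12240 = 367200.
Difference = 367200/1001 frames (≈ 366.8332); B is ahead of A.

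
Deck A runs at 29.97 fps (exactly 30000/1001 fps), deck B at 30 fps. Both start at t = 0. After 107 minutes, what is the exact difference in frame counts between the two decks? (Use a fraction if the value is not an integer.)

192600/1001 frames

107 min = 6420 s.
A emits 30000/1001 × 6420 = 192600000/1001 frames; B emits 30 × 6420 = 192600.
Difference = 192600/1001 frames (≈ 192.4076); B is ahead of A.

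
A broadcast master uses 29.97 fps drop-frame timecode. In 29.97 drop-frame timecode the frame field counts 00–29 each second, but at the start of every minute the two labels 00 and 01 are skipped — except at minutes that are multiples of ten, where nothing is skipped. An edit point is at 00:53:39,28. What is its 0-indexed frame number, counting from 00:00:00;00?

As if non-drop at 30 labels/s: (0 × 3600 + 53 × 60 + 39) × 30 + 28 = 96598.
Minute boundaries passed: 53; those not divisible by 10: 53 − 5 = 48; dropped labels = 2 × 48 = 96.
Actual frame index = 96598 − 96 = 96502.

96502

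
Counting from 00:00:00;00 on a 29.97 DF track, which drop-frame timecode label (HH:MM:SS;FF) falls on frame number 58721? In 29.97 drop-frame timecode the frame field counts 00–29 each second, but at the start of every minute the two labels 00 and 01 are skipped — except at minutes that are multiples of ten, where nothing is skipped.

Each 10-minute DF block holds 10 × 60 × 30 − 9 × 2 = 17982 frames. 58721 ÷ 17982 → 3 full blocks, remainder 4775.
Within the partial block the first minute is 1800 frames and each further minute 1798, so 2 further minute boundaries passed. Total skipped labels = 18 × 3 + 2 × 2 = 58.
Non-drop label index = 58721 + 58 = 58779; at 30 labels/s that is 00:32:39:09, i.e. DF 00:32:39;09.

00:32:39;09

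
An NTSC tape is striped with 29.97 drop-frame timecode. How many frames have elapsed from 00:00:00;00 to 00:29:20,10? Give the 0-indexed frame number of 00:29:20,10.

Complete 10-minute blocks: 2, each 17982 frames → 35964.
Remaining 9 whole minutes in the current block: 1800 + 8 × 1798 = 16184 frames.
Within the current minute: 20 × 30 + 10 − 2 = 608 (labels ;00/;01 skipped at this minute). Total = 35964 + 16184 + 608 = 52756.

52756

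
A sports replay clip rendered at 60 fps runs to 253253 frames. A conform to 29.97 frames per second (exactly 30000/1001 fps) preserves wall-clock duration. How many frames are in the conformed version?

Target frames = source frames × (target rate / source rate) = 253253 × (30000/1001)/(60) = 253253 × 500/1001 = 126500.

126500 frames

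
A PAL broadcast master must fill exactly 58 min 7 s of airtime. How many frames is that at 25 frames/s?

87175 frames

58 min 7 s = 3487 s.
Frames = 3487 × 25 = 87175.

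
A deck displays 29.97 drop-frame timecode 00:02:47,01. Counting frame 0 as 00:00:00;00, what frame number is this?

Complete 10-minute blocks: 0, each 17982 frames → 0.
Remaining 2 whole minutes in the current block: 1800 + 1 × 1798 = 3598 frames.
Within the current minute: 47 × 30 + 1 − 2 = 1409 (labels ;00/;01 skipped at this minute). Total = 0 + 3598 + 1409 = 5007.

5007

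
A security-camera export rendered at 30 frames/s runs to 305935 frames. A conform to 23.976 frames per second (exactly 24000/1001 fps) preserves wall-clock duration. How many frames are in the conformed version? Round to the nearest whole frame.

244503 frames

Frames at target rate = 305935 × (24000/1001) / (30) = 34964000/143 ≈ 244503.497.
Nearest whole frame: 244503.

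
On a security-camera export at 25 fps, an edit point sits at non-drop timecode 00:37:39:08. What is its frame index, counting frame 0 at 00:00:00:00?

frame 56483

Total seconds to the label: (0 × 3600 + 37 × 60 + 39) = 2259.
Frame index = 2259 × 25 + 8 = 56483.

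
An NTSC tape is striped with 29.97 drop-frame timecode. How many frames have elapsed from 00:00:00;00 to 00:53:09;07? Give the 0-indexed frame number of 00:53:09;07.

Complete 10-minute blocks: 5, each 17982 frames → 89910.
Remaining 3 whole minutes in the current block: 1800 + 2 × 1798 = 5396 frames.
Within the current minute: 9 × 30 + 7 − 2 = 275 (labels ;00/;01 skipped at this minute). Total = 89910 + 5396 + 275 = 95581.

95581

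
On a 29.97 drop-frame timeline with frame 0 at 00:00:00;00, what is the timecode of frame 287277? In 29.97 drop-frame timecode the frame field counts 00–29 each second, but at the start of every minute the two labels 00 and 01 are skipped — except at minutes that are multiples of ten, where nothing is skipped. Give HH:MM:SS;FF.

02:39:45;15

Ten DF minutes hold 17982 frames, so frame 287277 lies in block 15 (frames 269730–287711) with 17547 frames into that block.
The block's first minute is 1800 frames and the rest 1798 each; 17547 frames reaches minute 9, so 15 × 18 + 9 × 2 = 288 labels have been skipped so far.
Adding those back, label number 287277 + 288 = 287565 at 30 labels/s is 9585 s + 15 f = 2 h 39 min 45 s frame 15, i.e. 02:39:45;15.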